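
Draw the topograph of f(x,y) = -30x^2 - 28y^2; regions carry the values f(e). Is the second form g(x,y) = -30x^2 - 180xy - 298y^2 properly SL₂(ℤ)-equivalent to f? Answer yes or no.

D₁ = -3360, D₂ = -3360
f is negative-definite; reduce −f:
−f: flip: (30,0,28)→(28,0,30)
−f: reduced (well bottom): (28,0,30) with a≤c, −a<b≤a
flip sign back: reduced form of f is (-28,0,-30)
g is negative-definite; reduce −g:
−g: translate: b→0 (≡180 mod 60), so (30,180,298)→(30,0,28)
−g: flip: (30,0,28)→(28,0,30)
−g: reduced (well bottom): (28,0,30) with a≤c, −a<b≤a
flip sign back: reduced form of g is (-28,0,-30)
reduced forms (-28, 0, -30) vs (-28, 0, -30) ⇒ equivalent

yes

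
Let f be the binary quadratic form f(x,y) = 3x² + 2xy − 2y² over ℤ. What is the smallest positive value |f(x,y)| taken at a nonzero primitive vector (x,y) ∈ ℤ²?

river: ρ → (-2,2,3)
river: ρ → (3,4,-1)
river: ρ → (-1,4,3)
river: ρ → (3,2,-2)
closes: descent 0, river 4
min |a| on river = 1

1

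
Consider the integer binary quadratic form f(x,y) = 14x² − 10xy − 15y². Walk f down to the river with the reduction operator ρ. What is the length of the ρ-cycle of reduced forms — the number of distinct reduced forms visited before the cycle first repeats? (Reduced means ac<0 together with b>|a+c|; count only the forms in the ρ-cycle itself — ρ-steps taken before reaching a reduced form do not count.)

D = 940, ⌊√D⌋ = 30
descent: ρ → (-15,10,14)  [lands on river]
river: ρ → (14,18,-11)
river: ρ → (-11,26,6)
river: ρ → (6,22,-19)
river: ρ → (-19,16,9)
river: ρ → (9,20,-15)
ρ-cycle length = 6 (tail of 1 descent step not counted)

6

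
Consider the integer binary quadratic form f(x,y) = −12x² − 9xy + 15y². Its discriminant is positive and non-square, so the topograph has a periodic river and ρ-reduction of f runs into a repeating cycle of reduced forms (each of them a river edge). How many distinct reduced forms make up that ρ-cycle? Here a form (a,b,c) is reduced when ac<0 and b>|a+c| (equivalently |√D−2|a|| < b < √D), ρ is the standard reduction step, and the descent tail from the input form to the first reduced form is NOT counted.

D = 801, ⌊√D⌋ = 28
descent: ρ → (15,9,-12)  [lands on river]
river: ρ → (-12,15,12)
river: ρ → (12,9,-15)
river: ρ → (-15,21,6)
river: ρ → (6,27,-3)
river: ρ → (-3,27,6)
river: ρ → (6,21,-15)
river: ρ → (-15,9,12)
river: ρ → (12,15,-12)
river: ρ → (-12,9,15)
river: ρ → (15,21,-6)
river: ρ → (-6,27,3)
river: ρ → (3,27,-6)
river: ρ → (-6,21,15)
ρ-cycle length = 14 (tail of 1 descent step not counted)

14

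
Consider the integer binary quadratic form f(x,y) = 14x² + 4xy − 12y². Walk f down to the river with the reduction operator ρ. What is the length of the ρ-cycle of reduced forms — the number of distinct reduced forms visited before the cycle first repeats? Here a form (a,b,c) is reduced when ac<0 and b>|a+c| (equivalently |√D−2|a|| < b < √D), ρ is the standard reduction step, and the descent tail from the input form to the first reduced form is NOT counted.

D = 688, ⌊√D⌋ = 26
river: ρ → (-12,20,6)
river: ρ → (6,16,-18)
river: ρ → (-18,20,4)
river: ρ → (4,20,-18)
river: ρ → (-18,16,6)
river: ρ → (6,20,-12)
river: ρ → (-12,4,14)
river: ρ → (14,24,-2)
river: ρ → (-2,24,14)
river: ρ → (14,4,-12)
ρ-cycle length = 10 (tail of 0 descent steps not counted)

10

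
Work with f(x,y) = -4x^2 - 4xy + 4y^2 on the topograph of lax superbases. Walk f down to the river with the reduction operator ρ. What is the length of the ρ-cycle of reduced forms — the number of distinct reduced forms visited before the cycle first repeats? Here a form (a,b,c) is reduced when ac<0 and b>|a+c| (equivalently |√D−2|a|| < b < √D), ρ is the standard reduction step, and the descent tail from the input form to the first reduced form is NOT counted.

D = 80, ⌊√D⌋ = 8
descent: ρ → (4,4,-4)  [lands on river]
river: ρ → (-4,4,4)
ρ-cycle length = 2 (tail of 1 descent step not counted)

2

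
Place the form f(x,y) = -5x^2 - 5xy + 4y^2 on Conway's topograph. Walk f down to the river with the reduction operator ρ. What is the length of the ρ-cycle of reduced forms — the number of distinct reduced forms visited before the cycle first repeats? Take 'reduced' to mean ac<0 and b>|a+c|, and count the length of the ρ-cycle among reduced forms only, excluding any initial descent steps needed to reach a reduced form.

D = 105, ⌊√D⌋ = 10
descent: ρ → (4,5,-5)  [lands on river]
river: ρ → (-5,5,4)
river: ρ → (4,3,-6)
river: ρ → (-6,9,1)
river: ρ → (1,9,-6)
river: ρ → (-6,3,4)
ρ-cycle length = 6 (tail of 1 descent step not counted)

6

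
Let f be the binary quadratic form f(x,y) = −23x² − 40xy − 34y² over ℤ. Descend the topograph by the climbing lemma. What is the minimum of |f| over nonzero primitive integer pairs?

translate: b→-6 (≡40 mod 46), so (23,40,34)→(23,-6,17)
flip: (23,-6,17)→(17,6,23)
reduced (well bottom): (17,6,23) with a≤c, −a<b≤a
well minimum |f| = |-17| = 17 (negative-definite)

17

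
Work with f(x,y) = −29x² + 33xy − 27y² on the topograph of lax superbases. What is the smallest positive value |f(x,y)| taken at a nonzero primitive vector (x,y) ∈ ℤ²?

translate: b→25 (≡-33 mod 58), so (29,-33,27)→(29,25,23)
flip: (29,25,23)→(23,-25,29)
translate: b→21 (≡-25 mod 46), so (23,-25,29)→(23,21,27)
reduced (well bottom): (23,21,27) with a≤c, −a<b≤a
well minimum |f| = |-23| = 23 (negative-definite)

23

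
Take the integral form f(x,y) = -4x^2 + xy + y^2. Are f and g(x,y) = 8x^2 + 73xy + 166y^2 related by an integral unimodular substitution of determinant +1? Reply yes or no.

D₁ = 17, D₂ = 17
river cycle of f (length 6): (1, 3, -2), (-2, 1, 2), (2, 3, -1), (-1, 3, 2), (2, 1, -2), (-2, 3, 1)
river cycle of g (length 6): (1, 3, -2), (-2, 1, 2), (2, 3, -1), (-1, 3, 2), (2, 1, -2), (-2, 3, 1)
cycles coincide ⇒ equivalent

yes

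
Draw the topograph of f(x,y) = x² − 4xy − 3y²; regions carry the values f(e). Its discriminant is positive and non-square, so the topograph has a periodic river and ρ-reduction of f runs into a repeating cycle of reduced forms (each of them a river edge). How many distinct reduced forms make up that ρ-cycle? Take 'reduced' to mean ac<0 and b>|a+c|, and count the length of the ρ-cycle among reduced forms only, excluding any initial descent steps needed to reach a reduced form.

D = 28, ⌊√D⌋ = 5
descent: ρ → (-3,4,1)  [lands on river]
river: ρ → (1,4,-3)
river: ρ → (-3,2,2)
river: ρ → (2,2,-3)
ρ-cycle length = 4 (tail of 1 descent step not counted)

4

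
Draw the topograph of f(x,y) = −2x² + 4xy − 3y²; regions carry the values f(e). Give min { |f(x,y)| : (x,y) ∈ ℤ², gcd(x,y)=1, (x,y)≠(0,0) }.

translate: b→0 (≡-4 mod 4), so (2,-4,3)→(2,0,1)
flip: (2,0,1)→(1,0,2)
reduced (well bottom): (1,0,2) with a≤c, −a<b≤a
well minimum |f| = |-1| = 1 (negative-definite)

1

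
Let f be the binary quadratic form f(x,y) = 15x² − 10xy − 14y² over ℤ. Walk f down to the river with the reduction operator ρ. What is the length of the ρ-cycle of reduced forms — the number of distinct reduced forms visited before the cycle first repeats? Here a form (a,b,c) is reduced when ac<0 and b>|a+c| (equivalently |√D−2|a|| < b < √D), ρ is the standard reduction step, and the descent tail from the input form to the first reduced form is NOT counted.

D = 940, ⌊√D⌋ = 30
descent: ρ → (-14,10,15)  [lands on river]
river: ρ → (15,20,-9)
river: ρ → (-9,16,19)
river: ρ → (19,22,-6)
river: ρ → (-6,26,11)
river: ρ → (11,18,-14)
ρ-cycle length = 6 (tail of 1 descent step not counted)

6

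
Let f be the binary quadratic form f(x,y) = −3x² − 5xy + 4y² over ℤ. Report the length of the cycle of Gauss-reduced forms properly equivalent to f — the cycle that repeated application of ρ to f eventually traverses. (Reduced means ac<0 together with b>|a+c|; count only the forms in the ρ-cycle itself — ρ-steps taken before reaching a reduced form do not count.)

D = 73, ⌊√D⌋ = 8
descent: ρ → (4,5,-3)  [lands on river]
river: ρ → (-3,7,2)
river: ρ → (2,5,-6)
river: ρ → (-6,7,1)
river: ρ → (1,7,-6)
river: ρ → (-6,5,2)
river: ρ → (2,7,-3)
river: ρ → (-3,5,4)
river: ρ → (4,3,-4)
river: ρ → (-4,5,3)
river: ρ → (3,7,-2)
river: ρ → (-2,5,6)
river: ρ → (6,7,-1)
river: ρ → (-1,7,6)
river: ρ → (6,5,-2)
river: ρ → (-2,7,3)
river: ρ → (3,5,-4)
river: ρ → (-4,3,4)
ρ-cycle length = 18 (tail of 1 descent step not counted)

18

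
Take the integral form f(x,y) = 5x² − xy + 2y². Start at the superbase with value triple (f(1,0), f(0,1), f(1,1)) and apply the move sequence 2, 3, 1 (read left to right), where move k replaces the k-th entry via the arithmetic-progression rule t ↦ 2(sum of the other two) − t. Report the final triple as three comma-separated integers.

start (5,2,6) = (f(1,0),f(0,1),f(1,1))
replace slot 2: 2·(5+6) − 2 = 20 → (5,20,6)
replace slot 3: 2·(5+20) − 6 = 44 → (5,20,44)
replace slot 1: 2·(20+44) − 5 = 123 → (123,20,44)

123,20,44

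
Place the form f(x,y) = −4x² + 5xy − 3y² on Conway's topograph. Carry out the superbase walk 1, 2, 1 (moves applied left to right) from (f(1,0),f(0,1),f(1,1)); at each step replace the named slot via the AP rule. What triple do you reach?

start (-4,-3,-2) = (f(1,0),f(0,1),f(1,1))
replace slot 1: 2·((-3)+(-2)) − (-4) = -6 → (-6,-3,-2)
replace slot 2: 2·((-6)+(-2)) − (-3) = -13 → (-6,-13,-2)
replace slot 1: 2·((-13)+(-2)) − (-6) = -24 → (-24,-13,-2)

-24,-13,-2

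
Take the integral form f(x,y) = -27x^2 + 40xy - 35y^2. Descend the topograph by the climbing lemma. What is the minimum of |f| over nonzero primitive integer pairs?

translate: b→14 (≡-40 mod 54), so (27,-40,35)→(27,14,22)
flip: (27,14,22)→(22,-14,27)
reduced (well bottom): (22,-14,27) with a≤c, −a<b≤a
well minimum |f| = |-22| = 22 (negative-definite)

22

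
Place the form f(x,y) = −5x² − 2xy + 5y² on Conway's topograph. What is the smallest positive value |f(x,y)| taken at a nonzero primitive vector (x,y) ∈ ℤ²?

descent: ρ → (5,2,-5)  [lands on river]
river: ρ → (-5,8,2)
river: ρ → (2,8,-5)
river: ρ → (-5,2,5)
river: ρ → (5,8,-2)
river: ρ → (-2,8,5)
closes: descent 1, river 6
min |a| on river = 2

2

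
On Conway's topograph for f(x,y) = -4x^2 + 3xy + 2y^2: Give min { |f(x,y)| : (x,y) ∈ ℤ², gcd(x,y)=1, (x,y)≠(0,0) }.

river: ρ → (2,5,-2)
river: ρ → (-2,3,4)
river: ρ → (4,5,-1)
river: ρ → (-1,5,4)
river: ρ → (4,3,-2)
river: ρ → (-2,5,2)
river: ρ → (2,3,-4)
river: ρ → (-4,5,1)
river: ρ → (1,5,-4)
river: ρ → (-4,3,2)
closes: descent 0, river 10
min |a| on river = 1

1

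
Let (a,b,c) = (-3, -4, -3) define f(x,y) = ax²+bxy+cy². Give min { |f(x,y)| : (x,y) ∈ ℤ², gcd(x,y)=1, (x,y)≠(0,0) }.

translate: b→-2 (≡4 mod 6), so (3,4,3)→(3,-2,2)
flip: (3,-2,2)→(2,2,3)
reduced (well bottom): (2,2,3) with a≤c, −a<b≤a
well minimum |f| = |-2| = 2 (negative-definite)

2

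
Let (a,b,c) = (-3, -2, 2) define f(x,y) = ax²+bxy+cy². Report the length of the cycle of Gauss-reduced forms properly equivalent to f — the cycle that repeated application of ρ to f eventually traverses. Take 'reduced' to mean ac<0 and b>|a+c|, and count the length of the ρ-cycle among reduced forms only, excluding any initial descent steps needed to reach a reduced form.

D = 28, ⌊√D⌋ = 5
descent: ρ → (2,2,-3)  [lands on river]
river: ρ → (-3,4,1)
river: ρ → (1,4,-3)
river: ρ → (-3,2,2)
ρ-cycle length = 4 (tail of 1 descent step not counted)

4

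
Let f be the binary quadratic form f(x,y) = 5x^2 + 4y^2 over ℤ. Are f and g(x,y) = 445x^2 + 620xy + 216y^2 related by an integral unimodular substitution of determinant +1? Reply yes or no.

D₁ = -80, D₂ = -80
f: flip: (5,0,4)→(4,0,5)
f: reduced (well bottom): (4,0,5) with a≤c, −a<b≤a
g: translate: b→-270 (≡620 mod 890), so (445,620,216)→(445,-270,41)
g: flip: (445,-270,41)→(41,270,445)
g: translate: b→24 (≡270 mod 82), so (41,270,445)→(41,24,4)
g: flip: (41,24,4)→(4,-24,41)
g: translate: b→0 (≡-24 mod 8), so (4,-24,41)→(4,0,5)
g: reduced (well bottom): (4,0,5) with a≤c, −a<b≤a
reduced forms (4, 0, 5) vs (4, 0, 5) ⇒ equivalent

yes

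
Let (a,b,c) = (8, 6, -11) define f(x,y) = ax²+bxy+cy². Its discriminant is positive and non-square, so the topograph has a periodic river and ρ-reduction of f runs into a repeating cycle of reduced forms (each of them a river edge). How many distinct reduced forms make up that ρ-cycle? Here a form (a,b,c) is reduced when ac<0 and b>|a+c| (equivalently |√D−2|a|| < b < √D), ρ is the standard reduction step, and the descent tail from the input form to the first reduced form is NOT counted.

D = 388, ⌊√D⌋ = 19
river: ρ → (-11,16,3)
river: ρ → (3,14,-16)
river: ρ → (-16,18,1)
river: ρ → (1,18,-16)
river: ρ → (-16,14,3)
river: ρ → (3,16,-11)
river: ρ → (-11,6,8)
river: ρ → (8,10,-9)
river: ρ → (-9,8,9)
river: ρ → (9,10,-8)
river: ρ → (-8,6,11)
river: ρ → (11,16,-3)
river: ρ → (-3,14,16)
river: ρ → (16,18,-1)
river: ρ → (-1,18,16)
river: ρ → (16,14,-3)
river: ρ → (-3,16,11)
river: ρ → (11,6,-8)
river: ρ → (-8,10,9)
river: ρ → (9,8,-9)
river: ρ → (-9,10,8)
river: ρ → (8,6,-11)
ρ-cycle length = 22 (tail of 0 descent steps not counted)

22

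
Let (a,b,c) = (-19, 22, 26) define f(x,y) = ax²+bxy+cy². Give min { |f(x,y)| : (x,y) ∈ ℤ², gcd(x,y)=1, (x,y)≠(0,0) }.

river: ρ → (26,30,-15)
river: ρ → (-15,30,26)
river: ρ → (26,22,-19)
river: ρ → (-19,16,29)
river: ρ → (29,42,-6)
river: ρ → (-6,42,29)
river: ρ → (29,16,-19)
river: ρ → (-19,22,26)
closes: descent 0, river 8
min |a| on river = 6

6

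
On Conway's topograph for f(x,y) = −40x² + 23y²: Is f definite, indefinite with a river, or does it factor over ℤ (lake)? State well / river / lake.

D = b²−4ac = 0² − 4·(-40)·23 = 3680
D > 0 non-square ⇒ indefinite ⇒ periodic river

river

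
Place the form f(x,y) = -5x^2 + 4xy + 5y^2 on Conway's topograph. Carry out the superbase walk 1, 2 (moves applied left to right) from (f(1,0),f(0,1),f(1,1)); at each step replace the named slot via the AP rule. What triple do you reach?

start (-5,5,4) = (f(1,0),f(0,1),f(1,1))
replace slot 1: 2·(5+4) − (-5) = 23 → (23,5,4)
replace slot 2: 2·(23+4) − 5 = 49 → (23,49,4)

23,49,4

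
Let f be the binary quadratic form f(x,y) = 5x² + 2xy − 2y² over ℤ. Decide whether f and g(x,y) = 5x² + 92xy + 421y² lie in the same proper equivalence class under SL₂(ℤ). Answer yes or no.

D₁ = 44, D₂ = 44
river cycle of f (length 2): (-2, 6, 1), (1, 6, -2)
river cycle of g (length 2): (-2, 6, 1), (1, 6, -2)
cycles coincide ⇒ equivalent

yes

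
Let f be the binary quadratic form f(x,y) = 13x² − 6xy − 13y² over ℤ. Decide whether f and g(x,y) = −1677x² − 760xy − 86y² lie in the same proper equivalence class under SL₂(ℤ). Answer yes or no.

D₁ = 712, D₂ = 712
river cycle of f (length 8): (-13, 6, 13), (13, 20, -6), (-6, 16, 19), (19, 22, -3), (-3, 26, 3), (3, 22, -19), (-19, 16, 6), (6, 20, -13)
river cycle of g (length 8): (-13, 6, 13), (13, 20, -6), (-6, 16, 19), (19, 22, -3), (-3, 26, 3), (3, 22, -19), (-19, 16, 6), (6, 20, -13)
cycles coincide ⇒ equivalent

yes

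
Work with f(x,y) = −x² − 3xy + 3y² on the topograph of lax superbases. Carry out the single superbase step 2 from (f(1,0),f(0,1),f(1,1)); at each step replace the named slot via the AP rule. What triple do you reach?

start (-1,3,-1) = (f(1,0),f(0,1),f(1,1))
replace slot 2: 2·((-1)+(-1)) − 3 = -7 → (-1,-7,-1)

-1,-7,-1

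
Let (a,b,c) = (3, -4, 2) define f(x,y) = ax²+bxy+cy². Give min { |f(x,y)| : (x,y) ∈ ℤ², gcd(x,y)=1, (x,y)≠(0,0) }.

translate: b→2 (≡-4 mod 6), so (3,-4,2)→(3,2,1)
flip: (3,2,1)→(1,-2,3)
translate: b→0 (≡-2 mod 2), so (1,-2,3)→(1,0,2)
reduced (well bottom): (1,0,2) with a≤c, −a<b≤a
well minimum = a = 1

1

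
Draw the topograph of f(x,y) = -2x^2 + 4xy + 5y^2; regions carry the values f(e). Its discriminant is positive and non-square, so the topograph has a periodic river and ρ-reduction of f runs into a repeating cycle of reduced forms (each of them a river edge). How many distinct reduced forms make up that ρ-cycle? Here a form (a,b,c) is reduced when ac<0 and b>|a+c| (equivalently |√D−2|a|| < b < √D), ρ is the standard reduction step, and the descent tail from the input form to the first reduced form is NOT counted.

D = 56, ⌊√D⌋ = 7
river: ρ → (5,6,-1)
river: ρ → (-1,6,5)
river: ρ → (5,4,-2)
river: ρ → (-2,4,5)
ρ-cycle length = 4 (tail of 0 descent steps not counted)

4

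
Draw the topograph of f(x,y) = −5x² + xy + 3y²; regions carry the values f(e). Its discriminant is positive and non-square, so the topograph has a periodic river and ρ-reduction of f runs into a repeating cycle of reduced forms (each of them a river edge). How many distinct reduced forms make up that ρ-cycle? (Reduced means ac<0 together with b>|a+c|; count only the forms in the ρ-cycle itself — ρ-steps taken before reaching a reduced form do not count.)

D = 61, ⌊√D⌋ = 7
descent: ρ → (3,5,-3)  [lands on river]
river: ρ → (-3,7,1)
river: ρ → (1,7,-3)
river: ρ → (-3,5,3)
river: ρ → (3,7,-1)
river: ρ → (-1,7,3)
ρ-cycle length = 6 (tail of 1 descent step not counted)

6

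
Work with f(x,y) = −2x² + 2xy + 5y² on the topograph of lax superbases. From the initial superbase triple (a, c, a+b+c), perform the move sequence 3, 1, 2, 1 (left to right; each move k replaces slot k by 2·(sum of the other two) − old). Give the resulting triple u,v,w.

start (-2,5,5) = (f(1,0),f(0,1),f(1,1))
replace slot 3: 2·((-2)+5) − 5 = 1 → (-2,5,1)
replace slot 1: 2·(5+1) − (-2) = 14 → (14,5,1)
replace slot 2: 2·(14+1) − 5 = 25 → (14,25,1)
replace slot 1: 2·(25+1) − 14 = 38 → (38,25,1)

38,25,1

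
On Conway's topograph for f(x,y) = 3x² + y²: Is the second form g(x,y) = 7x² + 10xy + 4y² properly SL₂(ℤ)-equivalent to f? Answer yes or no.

D₁ = -12, D₂ = -12
f: flip: (3,0,1)→(1,0,3)
f: reduced (well bottom): (1,0,3) with a≤c, −a<b≤a
g: translate: b→-4 (≡10 mod 14), so (7,10,4)→(7,-4,1)
g: flip: (7,-4,1)→(1,4,7)
g: translate: b→0 (≡4 mod 2), so (1,4,7)→(1,0,3)
g: reduced (well bottom): (1,0,3) with a≤c, −a<b≤a
reduced forms (1, 0, 3) vs (1, 0, 3) ⇒ equivalent

yes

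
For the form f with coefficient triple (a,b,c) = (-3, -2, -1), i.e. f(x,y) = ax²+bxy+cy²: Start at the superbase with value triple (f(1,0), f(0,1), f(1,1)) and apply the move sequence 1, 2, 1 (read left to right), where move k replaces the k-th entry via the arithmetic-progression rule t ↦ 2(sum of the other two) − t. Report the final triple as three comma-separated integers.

start (-3,-1,-6) = (f(1,0),f(0,1),f(1,1))
replace slot 1: 2·((-1)+(-6)) − (-3) = -11 → (-11,-1,-6)
replace slot 2: 2·((-11)+(-6)) − (-1) = -33 → (-11,-33,-6)
replace slot 1: 2·((-33)+(-6)) − (-11) = -67 → (-67,-33,-6)

-67,-33,-6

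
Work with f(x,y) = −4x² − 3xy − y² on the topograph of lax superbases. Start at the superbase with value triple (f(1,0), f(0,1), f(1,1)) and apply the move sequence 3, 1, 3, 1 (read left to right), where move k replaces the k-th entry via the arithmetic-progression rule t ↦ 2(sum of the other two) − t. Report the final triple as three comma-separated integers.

start (-4,-1,-8) = (f(1,0),f(0,1),f(1,1))
replace slot 3: 2·((-4)+(-1)) − (-8) = -2 → (-4,-1,-2)
replace slot 1: 2·((-1)+(-2)) − (-4) = -2 → (-2,-1,-2)
replace slot 3: 2·((-2)+(-1)) − (-2) = -4 → (-2,-1,-4)
replace slot 1: 2·((-1)+(-4)) − (-2) = -8 → (-8,-1,-4)

-8,-1,-4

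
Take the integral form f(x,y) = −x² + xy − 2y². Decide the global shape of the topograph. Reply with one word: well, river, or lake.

D = b²−4ac = 1² − 4·(-1)·(-2) = -7
D < 0 ⇒ definite ⇒ every region one sign ⇒ single well

well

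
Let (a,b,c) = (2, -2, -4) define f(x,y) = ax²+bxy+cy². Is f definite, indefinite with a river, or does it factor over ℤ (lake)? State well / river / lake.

D = b²−4ac = (-2)² − 4·2·(-4) = 36
D = 6² is a perfect square ⇒ form factors over ℤ ⇒ lakes

lake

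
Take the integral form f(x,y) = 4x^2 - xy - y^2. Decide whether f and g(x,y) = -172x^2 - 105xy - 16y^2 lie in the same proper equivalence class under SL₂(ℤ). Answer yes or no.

D₁ = 17, D₂ = 17
river cycle of f (length 6): (-1, 3, 2), (2, 1, -2), (-2, 3, 1), (1, 3, -2), (-2, 1, 2), (2, 3, -1)
river cycle of g (length 6): (-1, 3, 2), (2, 1, -2), (-2, 3, 1), (1, 3, -2), (-2, 1, 2), (2, 3, -1)
cycles coincide ⇒ equivalent

yes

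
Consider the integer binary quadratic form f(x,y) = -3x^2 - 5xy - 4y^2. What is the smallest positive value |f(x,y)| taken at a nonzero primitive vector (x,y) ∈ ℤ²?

translate: b→-1 (≡5 mod 6), so (3,5,4)→(3,-1,2)
flip: (3,-1,2)→(2,1,3)
reduced (well bottom): (2,1,3) with a≤c, −a<b≤a
well minimum |f| = |-2| = 2 (negative-definite)

2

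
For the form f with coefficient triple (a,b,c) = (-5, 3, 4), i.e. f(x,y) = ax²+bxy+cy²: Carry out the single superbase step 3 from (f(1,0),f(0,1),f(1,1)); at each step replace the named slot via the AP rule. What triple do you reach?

start (-5,4,2) = (f(1,0),f(0,1),f(1,1))
replace slot 3: 2·((-5)+4) − 2 = -4 → (-5,4,-4)

-5,4,-4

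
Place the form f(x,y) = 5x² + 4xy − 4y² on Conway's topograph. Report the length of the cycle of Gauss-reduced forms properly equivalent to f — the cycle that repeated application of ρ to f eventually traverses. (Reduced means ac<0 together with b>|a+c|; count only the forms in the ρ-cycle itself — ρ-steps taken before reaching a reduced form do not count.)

D = 96, ⌊√D⌋ = 9
river: ρ → (-4,4,5)
river: ρ → (5,6,-3)
river: ρ → (-3,6,5)
river: ρ → (5,4,-4)
ρ-cycle length = 4 (tail of 0 descent steps not counted)

4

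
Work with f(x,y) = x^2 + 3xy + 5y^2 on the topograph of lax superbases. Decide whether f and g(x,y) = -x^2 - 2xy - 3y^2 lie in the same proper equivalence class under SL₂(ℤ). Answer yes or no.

D₁ = -11, D₂ = -8
discriminants differ ⇒ not SL₂(ℤ)-equivalent

no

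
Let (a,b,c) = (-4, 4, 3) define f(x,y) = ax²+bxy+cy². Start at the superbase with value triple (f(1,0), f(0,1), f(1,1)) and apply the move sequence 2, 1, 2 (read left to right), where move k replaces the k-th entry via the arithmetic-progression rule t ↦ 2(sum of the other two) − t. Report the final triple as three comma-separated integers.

start (-4,3,3) = (f(1,0),f(0,1),f(1,1))
replace slot 2: 2·((-4)+3) − 3 = -5 → (-4,-5,3)
replace slot 1: 2·((-5)+3) − (-4) = 0 → (0,-5,3)
replace slot 2: 2·(0+3) − (-5) = 11 → (0,11,3)

0,11,3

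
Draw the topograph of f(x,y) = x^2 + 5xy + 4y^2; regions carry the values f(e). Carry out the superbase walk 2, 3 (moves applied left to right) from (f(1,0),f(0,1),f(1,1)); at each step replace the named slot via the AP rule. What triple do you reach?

start (1,4,10) = (f(1,0),f(0,1),f(1,1))
replace slot 2: 2·(1+10) − 4 = 18 → (1,18,10)
replace slot 3: 2·(1+18) − 10 = 28 → (1,18,28)

1,18,28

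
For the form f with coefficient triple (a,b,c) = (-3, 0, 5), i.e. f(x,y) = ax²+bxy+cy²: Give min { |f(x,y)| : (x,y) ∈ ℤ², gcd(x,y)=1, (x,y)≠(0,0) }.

descent: ρ → (5,0,-3)
descent: ρ → (-3,6,2)  [lands on river]
river: ρ → (2,6,-3)
closes: descent 2, river 2
min |a| on river = 2

2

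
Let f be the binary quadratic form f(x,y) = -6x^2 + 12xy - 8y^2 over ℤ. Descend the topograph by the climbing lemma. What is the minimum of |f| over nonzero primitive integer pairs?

translate: b→0 (≡-12 mod 12), so (6,-12,8)→(6,0,2)
flip: (6,0,2)→(2,0,6)
reduced (well bottom): (2,0,6) with a≤c, −a<b≤a
well minimum |f| = |-2| = 2 (negative-definite)

2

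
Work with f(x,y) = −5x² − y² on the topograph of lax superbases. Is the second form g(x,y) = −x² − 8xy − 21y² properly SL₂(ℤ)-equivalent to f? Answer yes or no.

D₁ = -20, D₂ = -20
f is negative-definite; reduce −f:
−f: flip: (5,0,1)→(1,0,5)
−f: reduced (well bottom): (1,0,5) with a≤c, −a<b≤a
flip sign back: reduced form of f is (-1,0,-5)
g is negative-definite; reduce −g:
−g: translate: b→0 (≡8 mod 2), so (1,8,21)→(1,0,5)
−g: reduced (well bottom): (1,0,5) with a≤c, −a<b≤a
flip sign back: reduced form of g is (-1,0,-5)
reduced forms (-1, 0, -5) vs (-1, 0, -5) ⇒ equivalent

yes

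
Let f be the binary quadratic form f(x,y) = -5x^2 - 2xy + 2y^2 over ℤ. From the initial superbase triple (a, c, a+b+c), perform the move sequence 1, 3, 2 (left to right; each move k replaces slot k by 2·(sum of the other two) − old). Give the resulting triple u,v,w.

start (-5,2,-5) = (f(1,0),f(0,1),f(1,1))
replace slot 1: 2·(2+(-5)) − (-5) = -1 → (-1,2,-5)
replace slot 3: 2·((-1)+2) − (-5) = 7 → (-1,2,7)
replace slot 2: 2·((-1)+7) − 2 = 10 → (-1,10,7)

-1,10,7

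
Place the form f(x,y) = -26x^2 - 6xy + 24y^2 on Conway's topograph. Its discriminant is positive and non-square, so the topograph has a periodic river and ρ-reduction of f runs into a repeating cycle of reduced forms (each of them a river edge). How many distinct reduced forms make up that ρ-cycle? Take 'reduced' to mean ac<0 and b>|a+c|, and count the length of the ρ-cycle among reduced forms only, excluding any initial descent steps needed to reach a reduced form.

D = 2532, ⌊√D⌋ = 50
descent: ρ → (24,6,-26)  [lands on river]
river: ρ → (-26,46,4)
river: ρ → (4,50,-2)
river: ρ → (-2,50,4)
river: ρ → (4,46,-26)
river: ρ → (-26,6,24)
river: ρ → (24,42,-8)
river: ρ → (-8,38,34)
river: ρ → (34,30,-12)
river: ρ → (-12,42,16)
river: ρ → (16,22,-32)
river: ρ → (-32,42,6)
river: ρ → (6,42,-32)
river: ρ → (-32,22,16)
river: ρ → (16,42,-12)
river: ρ → (-12,30,34)
river: ρ → (34,38,-8)
river: ρ → (-8,42,24)
ρ-cycle length = 18 (tail of 1 descent step not counted)

18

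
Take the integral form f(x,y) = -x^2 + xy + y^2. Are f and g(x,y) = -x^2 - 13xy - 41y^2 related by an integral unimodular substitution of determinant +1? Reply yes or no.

D₁ = 5, D₂ = 5
river cycle of f (length 2): (1, 1, -1), (-1, 1, 1)
river cycle of g (length 2): (-1, 1, 1), (1, 1, -1)
cycles coincide ⇒ equivalent

yes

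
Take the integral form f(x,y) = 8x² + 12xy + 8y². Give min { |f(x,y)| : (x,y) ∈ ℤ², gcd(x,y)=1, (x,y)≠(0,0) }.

translate: b→-4 (≡12 mod 16), so (8,12,8)→(8,-4,4)
flip: (8,-4,4)→(4,4,8)
reduced (well bottom): (4,4,8) with a≤c, −a<b≤a
well minimum = a = 4

4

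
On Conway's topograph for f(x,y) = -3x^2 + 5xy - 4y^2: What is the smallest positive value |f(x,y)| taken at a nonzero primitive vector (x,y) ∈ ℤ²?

translate: b→1 (≡-5 mod 6), so (3,-5,4)→(3,1,2)
flip: (3,1,2)→(2,-1,3)
reduced (well bottom): (2,-1,3) with a≤c, −a<b≤a
well minimum |f| = |-2| = 2 (negative-definite)

2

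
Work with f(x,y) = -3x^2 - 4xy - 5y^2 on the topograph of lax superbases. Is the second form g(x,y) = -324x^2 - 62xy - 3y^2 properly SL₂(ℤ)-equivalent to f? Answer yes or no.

D₁ = -44, D₂ = -44
f is negative-definite; reduce −f:
−f: translate: b→-2 (≡4 mod 6), so (3,4,5)→(3,-2,4)
−f: reduced (well bottom): (3,-2,4) with a≤c, −a<b≤a
flip sign back: reduced form of f is (-3,2,-4)
g is negative-definite; reduce −g:
−g: flip: (324,62,3)→(3,-62,324)
−g: translate: b→-2 (≡-62 mod 6), so (3,-62,324)→(3,-2,4)
−g: reduced (well bottom): (3,-2,4) with a≤c, −a<b≤a
flip sign back: reduced form of g is (-3,2,-4)
reduced forms (-3, 2, -4) vs (-3, 2, -4) ⇒ equivalent

yes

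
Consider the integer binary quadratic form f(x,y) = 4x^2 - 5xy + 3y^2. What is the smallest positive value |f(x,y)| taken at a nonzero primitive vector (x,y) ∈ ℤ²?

translate: b→3 (≡-5 mod 8), so (4,-5,3)→(4,3,2)
flip: (4,3,2)→(2,-3,4)
translate: b→1 (≡-3 mod 4), so (2,-3,4)→(2,1,3)
reduced (well bottom): (2,1,3) with a≤c, −a<b≤a
well minimum = a = 2

2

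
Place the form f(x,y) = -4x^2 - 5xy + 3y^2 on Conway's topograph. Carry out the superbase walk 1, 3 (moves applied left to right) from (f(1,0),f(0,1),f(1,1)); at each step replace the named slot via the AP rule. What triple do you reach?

start (-4,3,-6) = (f(1,0),f(0,1),f(1,1))
replace slot 1: 2·(3+(-6)) − (-4) = -2 → (-2,3,-6)
replace slot 3: 2·((-2)+3) − (-6) = 8 → (-2,3,8)

-2,3,8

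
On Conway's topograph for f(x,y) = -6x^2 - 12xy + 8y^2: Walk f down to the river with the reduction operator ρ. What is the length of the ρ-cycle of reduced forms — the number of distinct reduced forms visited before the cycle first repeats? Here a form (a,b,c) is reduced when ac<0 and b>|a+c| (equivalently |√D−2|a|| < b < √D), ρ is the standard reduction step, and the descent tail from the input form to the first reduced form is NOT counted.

D = 336, ⌊√D⌋ = 18
descent: ρ → (8,12,-6)  [lands on river]
river: ρ → (-6,12,8)
river: ρ → (8,4,-10)
river: ρ → (-10,16,2)
river: ρ → (2,16,-10)
river: ρ → (-10,4,8)
ρ-cycle length = 6 (tail of 1 descent step not counted)

6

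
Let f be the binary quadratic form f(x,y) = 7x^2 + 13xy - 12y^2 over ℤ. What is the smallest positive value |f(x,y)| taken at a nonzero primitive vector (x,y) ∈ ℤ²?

river: ρ → (-12,11,8)
river: ρ → (8,21,-2)
river: ρ → (-2,19,18)
river: ρ → (18,17,-3)
river: ρ → (-3,19,12)
river: ρ → (12,5,-10)
river: ρ → (-10,15,7)
river: ρ → (7,13,-12)
closes: descent 0, river 8
min |a| on river = 2

2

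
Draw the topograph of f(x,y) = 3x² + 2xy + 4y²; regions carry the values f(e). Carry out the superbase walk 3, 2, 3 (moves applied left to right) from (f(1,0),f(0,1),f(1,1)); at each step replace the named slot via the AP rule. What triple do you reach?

start (3,4,9) = (f(1,0),f(0,1),f(1,1))
replace slot 3: 2·(3+4) − 9 = 5 → (3,4,5)
replace slot 2: 2·(3+5) − 4 = 12 → (3,12,5)
replace slot 3: 2·(3+12) − 5 = 25 → (3,12,25)

3,12,25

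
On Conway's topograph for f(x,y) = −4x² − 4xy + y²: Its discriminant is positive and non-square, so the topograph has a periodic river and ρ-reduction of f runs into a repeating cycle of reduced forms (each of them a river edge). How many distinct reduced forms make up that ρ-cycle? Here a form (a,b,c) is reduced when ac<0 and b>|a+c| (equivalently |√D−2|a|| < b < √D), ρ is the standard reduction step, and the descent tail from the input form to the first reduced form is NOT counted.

D = 32, ⌊√D⌋ = 5
descent: ρ → (1,4,-4)  [lands on river]
river: ρ → (-4,4,1)
ρ-cycle length = 2 (tail of 1 descent step not counted)

2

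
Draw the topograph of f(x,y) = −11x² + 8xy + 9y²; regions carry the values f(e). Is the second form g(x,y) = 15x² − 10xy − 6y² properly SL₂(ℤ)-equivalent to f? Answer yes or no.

D₁ = 460, D₂ = 460
river cycle of f (length 10): (9, 10, -10), (-10, 10, 9), (9, 8, -11), (-11, 14, 6), (6, 10, -15), (-15, 20, 1), (1, 20, -15), (-15, 10, 6), (6, 14, -11), (-11, 8, 9)
river cycle of g (length 10): (-6, 10, 15), (15, 20, -1), (-1, 20, 15), (15, 10, -6), (-6, 14, 11), (11, 8, -9), (-9, 10, 10), (10, 10, -9), (-9, 8, 11), (11, 14, -6)
cycles differ ⇒ inequivalent

no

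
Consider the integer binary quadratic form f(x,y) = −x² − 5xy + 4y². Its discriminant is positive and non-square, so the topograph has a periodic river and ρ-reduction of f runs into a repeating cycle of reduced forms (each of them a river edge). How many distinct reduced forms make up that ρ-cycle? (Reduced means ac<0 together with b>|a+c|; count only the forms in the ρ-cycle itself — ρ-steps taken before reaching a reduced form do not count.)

D = 41, ⌊√D⌋ = 6
descent: ρ → (4,5,-1)  [lands on river]
river: ρ → (-1,5,4)
river: ρ → (4,3,-2)
river: ρ → (-2,5,2)
river: ρ → (2,3,-4)
river: ρ → (-4,5,1)
river: ρ → (1,5,-4)
river: ρ → (-4,3,2)
river: ρ → (2,5,-2)
river: ρ → (-2,3,4)
ρ-cycle length = 10 (tail of 1 descent step not counted)

10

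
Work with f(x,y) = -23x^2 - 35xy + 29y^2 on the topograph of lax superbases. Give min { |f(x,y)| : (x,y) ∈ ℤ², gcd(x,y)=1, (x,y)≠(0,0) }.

descent: ρ → (29,35,-23)  [lands on river]
river: ρ → (-23,57,7)
river: ρ → (7,55,-31)
river: ρ → (-31,7,31)
river: ρ → (31,55,-7)
river: ρ → (-7,57,23)
river: ρ → (23,35,-29)
river: ρ → (-29,23,29)
closes: descent 1, river 8
min |a| on river = 7

7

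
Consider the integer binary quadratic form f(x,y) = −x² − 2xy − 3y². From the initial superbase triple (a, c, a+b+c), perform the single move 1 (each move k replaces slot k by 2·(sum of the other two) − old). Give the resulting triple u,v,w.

start (-1,-3,-6) = (f(1,0),f(0,1),f(1,1))
replace slot 1: 2·((-3)+(-6)) − (-1) = -17 → (-17,-3,-6)

-17,-3,-6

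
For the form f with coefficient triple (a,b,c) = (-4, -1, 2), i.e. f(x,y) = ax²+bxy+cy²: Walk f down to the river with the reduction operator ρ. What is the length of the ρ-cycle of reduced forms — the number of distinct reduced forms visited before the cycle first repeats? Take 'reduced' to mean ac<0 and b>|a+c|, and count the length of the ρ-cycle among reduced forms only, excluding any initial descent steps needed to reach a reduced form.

D = 33, ⌊√D⌋ = 5
descent: ρ → (2,5,-1)  [lands on river]
river: ρ → (-1,5,2)
river: ρ → (2,3,-3)
river: ρ → (-3,3,2)
ρ-cycle length = 4 (tail of 1 descent step not counted)

4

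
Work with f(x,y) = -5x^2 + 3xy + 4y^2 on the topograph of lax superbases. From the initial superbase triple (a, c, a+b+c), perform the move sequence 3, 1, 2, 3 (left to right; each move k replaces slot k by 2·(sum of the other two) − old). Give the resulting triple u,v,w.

start (-5,4,2) = (f(1,0),f(0,1),f(1,1))
replace slot 3: 2·((-5)+4) − 2 = -4 → (-5,4,-4)
replace slot 1: 2·(4+(-4)) − (-5) = 5 → (5,4,-4)
replace slot 2: 2·(5+(-4)) − 4 = -2 → (5,-2,-4)
replace slot 3: 2·(5+(-2)) − (-4) = 10 → (5,-2,10)

5,-2,10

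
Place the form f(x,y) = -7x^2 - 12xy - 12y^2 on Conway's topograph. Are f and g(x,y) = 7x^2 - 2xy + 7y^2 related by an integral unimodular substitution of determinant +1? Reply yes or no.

D₁ = -192, D₂ = -192
f is negative-definite; reduce −f:
−f: translate: b→-2 (≡12 mod 14), so (7,12,12)→(7,-2,7)
−f: flip: (7,-2,7)→(7,2,7)
−f: reduced (well bottom): (7,2,7) with a≤c, −a<b≤a
flip sign back: reduced form of f is (-7,-2,-7)
g: flip: (7,-2,7)→(7,2,7)
g: reduced (well bottom): (7,2,7) with a≤c, −a<b≤a
reduced forms (-7, -2, -7) vs (7, 2, 7) ⇒ inequivalent

no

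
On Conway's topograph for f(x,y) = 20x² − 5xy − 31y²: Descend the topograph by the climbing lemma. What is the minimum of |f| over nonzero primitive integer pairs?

descent: ρ → (-31,5,20)
descent: ρ → (20,35,-16)  [lands on river]
river: ρ → (-16,29,26)
river: ρ → (26,23,-19)
river: ρ → (-19,15,30)
river: ρ → (30,45,-4)
river: ρ → (-4,43,41)
river: ρ → (41,39,-6)
river: ρ → (-6,45,20)
closes: descent 2, river 8
min |a| on river = 4

4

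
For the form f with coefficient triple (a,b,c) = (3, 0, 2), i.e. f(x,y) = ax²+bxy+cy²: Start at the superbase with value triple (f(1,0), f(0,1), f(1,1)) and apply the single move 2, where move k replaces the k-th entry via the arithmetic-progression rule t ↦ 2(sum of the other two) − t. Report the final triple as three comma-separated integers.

start (3,2,5) = (f(1,0),f(0,1),f(1,1))
replace slot 2: 2·(3+5) − 2 = 14 → (3,14,5)

3,14,5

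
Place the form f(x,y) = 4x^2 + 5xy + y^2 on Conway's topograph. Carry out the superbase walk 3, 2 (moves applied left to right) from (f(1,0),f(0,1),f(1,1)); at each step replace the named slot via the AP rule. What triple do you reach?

start (4,1,10) = (f(1,0),f(0,1),f(1,1))
replace slot 3: 2·(4+1) − 10 = 0 → (4,1,0)
replace slot 2: 2·(4+0) − 1 = 7 → (4,7,0)

4,7,0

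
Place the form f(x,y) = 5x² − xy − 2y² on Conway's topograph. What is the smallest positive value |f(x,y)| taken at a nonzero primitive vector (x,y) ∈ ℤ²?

descent: ρ → (-2,5,2)  [lands on river]
river: ρ → (2,3,-4)
river: ρ → (-4,5,1)
river: ρ → (1,5,-4)
river: ρ → (-4,3,2)
river: ρ → (2,5,-2)
river: ρ → (-2,3,4)
river: ρ → (4,5,-1)
river: ρ → (-1,5,4)
river: ρ → (4,3,-2)
closes: descent 1, river 10
min |a| on river = 1

1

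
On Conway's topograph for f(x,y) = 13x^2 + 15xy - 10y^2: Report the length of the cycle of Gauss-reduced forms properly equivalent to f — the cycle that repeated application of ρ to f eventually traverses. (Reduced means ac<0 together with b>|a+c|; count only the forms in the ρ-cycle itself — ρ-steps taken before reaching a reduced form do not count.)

D = 745, ⌊√D⌋ = 27
river: ρ → (-10,25,3)
river: ρ → (3,23,-18)
river: ρ → (-18,13,8)
river: ρ → (8,19,-12)
river: ρ → (-12,5,15)
river: ρ → (15,25,-2)
river: ρ → (-2,27,2)
river: ρ → (2,25,-15)
river: ρ → (-15,5,12)
river: ρ → (12,19,-8)
river: ρ → (-8,13,18)
river: ρ → (18,23,-3)
river: ρ → (-3,25,10)
river: ρ → (10,15,-13)
river: ρ → (-13,11,12)
river: ρ → (12,13,-12)
river: ρ → (-12,11,13)
river: ρ → (13,15,-10)
ρ-cycle length = 18 (tail of 0 descent steps not counted)

18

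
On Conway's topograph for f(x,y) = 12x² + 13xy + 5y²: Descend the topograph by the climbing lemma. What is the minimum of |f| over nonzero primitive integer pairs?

translate: b→-11 (≡13 mod 24), so (12,13,5)→(12,-11,4)
flip: (12,-11,4)→(4,11,12)
translate: b→3 (≡11 mod 8), so (4,11,12)→(4,3,5)
reduced (well bottom): (4,3,5) with a≤c, −a<b≤a
well minimum = a = 4

4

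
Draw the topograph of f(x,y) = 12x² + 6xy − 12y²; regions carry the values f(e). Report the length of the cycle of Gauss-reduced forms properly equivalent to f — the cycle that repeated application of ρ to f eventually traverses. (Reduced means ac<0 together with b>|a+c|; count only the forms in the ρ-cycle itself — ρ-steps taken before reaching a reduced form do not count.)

D = 612, ⌊√D⌋ = 24
river: ρ → (-12,18,6)
river: ρ → (6,18,-12)
river: ρ → (-12,6,12)
river: ρ → (12,18,-6)
river: ρ → (-6,18,12)
river: ρ → (12,6,-12)
ρ-cycle length = 6 (tail of 0 descent steps not counted)

6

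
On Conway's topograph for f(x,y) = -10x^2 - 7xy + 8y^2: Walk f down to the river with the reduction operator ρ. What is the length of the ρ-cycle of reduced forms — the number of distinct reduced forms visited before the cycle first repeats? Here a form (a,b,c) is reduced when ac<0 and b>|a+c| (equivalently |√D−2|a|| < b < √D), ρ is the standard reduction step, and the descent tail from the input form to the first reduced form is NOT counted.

D = 369, ⌊√D⌋ = 19
descent: ρ → (8,7,-10)  [lands on river]
river: ρ → (-10,13,5)
river: ρ → (5,17,-4)
river: ρ → (-4,15,9)
river: ρ → (9,3,-10)
river: ρ → (-10,17,2)
river: ρ → (2,19,-1)
river: ρ → (-1,19,2)
river: ρ → (2,17,-10)
river: ρ → (-10,3,9)
river: ρ → (9,15,-4)
river: ρ → (-4,17,5)
river: ρ → (5,13,-10)
river: ρ → (-10,7,8)
river: ρ → (8,9,-9)
river: ρ → (-9,9,8)
ρ-cycle length = 16 (tail of 1 descent step not counted)

16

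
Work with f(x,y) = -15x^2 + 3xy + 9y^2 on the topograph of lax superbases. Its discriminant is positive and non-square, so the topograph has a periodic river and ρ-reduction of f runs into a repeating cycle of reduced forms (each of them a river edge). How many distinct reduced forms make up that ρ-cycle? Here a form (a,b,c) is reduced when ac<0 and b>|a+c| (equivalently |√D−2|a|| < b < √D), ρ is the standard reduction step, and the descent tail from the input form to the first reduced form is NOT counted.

D = 549, ⌊√D⌋ = 23
descent: ρ → (9,15,-9)  [lands on river]
river: ρ → (-9,21,3)
river: ρ → (3,21,-9)
river: ρ → (-9,15,9)
river: ρ → (9,21,-3)
river: ρ → (-3,21,9)
ρ-cycle length = 6 (tail of 1 descent step not counted)

6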